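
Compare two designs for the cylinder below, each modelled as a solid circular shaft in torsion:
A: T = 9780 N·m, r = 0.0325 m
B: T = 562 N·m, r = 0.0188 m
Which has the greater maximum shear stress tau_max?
Model: a solid circular shaft in torsion, so tau_max = (2·T) / (π·r^3) (SI units).
  A: tau_max = (2 × 9780) / (π × 0.0325^3) = 1.814 × 10⁸ Pa = 181.4 MPa
  B: tau_max = (2 × 562) / (π × 0.0188^3) = 5.384 × 10⁷ Pa = 53.84 MPa
181.4 MPa > 53.84 MPa, so A is larger.
Final answer: A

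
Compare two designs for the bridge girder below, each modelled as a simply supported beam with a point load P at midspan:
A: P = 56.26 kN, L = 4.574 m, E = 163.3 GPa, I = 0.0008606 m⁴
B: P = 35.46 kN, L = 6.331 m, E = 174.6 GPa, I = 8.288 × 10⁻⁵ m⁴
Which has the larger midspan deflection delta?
Model: a simply supported beam with a point load P at midspan, so delta = (P·L^3) / (48·E·I) (SI units).
  A: delta = (56260 × 4.574^3) / (48 × (1.633 × 10¹¹) × 0.0008606) = 0.0007981 m = 0.7981 mm
  B: delta = (35460 × 6.331^3) / (48 × (1.746 × 10¹¹) × (8.288 × 10⁻⁵)) = 0.01295 m = 12.95 mm
12.95 mm > 0.7981 mm, so B is larger.
Final answer: B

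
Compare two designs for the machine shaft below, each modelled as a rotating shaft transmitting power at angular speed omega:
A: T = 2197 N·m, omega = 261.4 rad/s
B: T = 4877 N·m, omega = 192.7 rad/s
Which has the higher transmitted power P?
Model: a rotating shaft transmitting power at angular speed omega, so P = T·omega (SI units).
  A: P = 2197 × 261.4 = 574300 W = 574.3 kW
  B: P = 4877 × 192.7 = 939800 W = 939.8 kW
939.8 kW > 574.3 kW, so B is larger.
Final answer: B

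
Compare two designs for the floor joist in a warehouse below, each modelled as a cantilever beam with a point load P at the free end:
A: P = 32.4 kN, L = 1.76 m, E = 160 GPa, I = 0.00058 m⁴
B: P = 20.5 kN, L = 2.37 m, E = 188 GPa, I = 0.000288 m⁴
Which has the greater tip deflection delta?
Model: a cantilever beam with a point load P at the free end, so delta = (P·L^3) / (3·E·I) (SI units).
  A: delta = (32400 × 1.76^3) / (3 × (1.6 × 10¹¹) × 0.00058) = 0.0006345 m = 0.6345 mm
  B: delta = (20500 × 2.37^3) / (3 × (1.88 × 10¹¹) × 0.000288) = 0.00168 m = 1.68 mm
1.68 mm > 0.6345 mm, so B is larger.
Final answer: B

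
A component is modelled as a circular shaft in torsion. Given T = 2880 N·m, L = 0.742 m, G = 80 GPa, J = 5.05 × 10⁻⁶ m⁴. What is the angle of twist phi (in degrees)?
Model: a circular shaft in torsion, so phi = (T·L) / (G·J).
Convert to SI units:
  G = 80 GPa = 8 × 10¹⁰ Pa
Substitute:
  phi = (2880 × 0.742) / ((8 × 10¹⁰) × (5.05 × 10⁻⁶))
  phi = 0.00529 rad
Convert to degrees: phi = 0.00529 × 180/π = 0.3031°
Final answer: phi = 0.3031°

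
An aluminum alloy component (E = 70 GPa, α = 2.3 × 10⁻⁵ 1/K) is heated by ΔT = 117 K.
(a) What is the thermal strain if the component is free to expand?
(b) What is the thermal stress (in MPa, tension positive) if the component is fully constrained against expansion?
(a) Free thermal strain ε_th = α·ΔT = (2.3 × 10⁻⁵) × 117 = 0.002691
(b) Fully constrained, the expansion is suppressed, so σ = -E·α·ΔT. Convert E = 70 GPa = 7 × 10¹⁰ Pa.
  σ = -(7 × 10¹⁰) × (2.3 × 10⁻⁵) × 117 = -1.884 × 10⁸ Pa = -188.4 MPa (compressive)
Final answer: (a) ε_th = 0.002691, (b) σ = -188.4 MPa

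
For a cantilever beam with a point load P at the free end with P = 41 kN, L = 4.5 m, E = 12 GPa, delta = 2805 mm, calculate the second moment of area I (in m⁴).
Model: a cantilever beam with a point load P at the free end, so delta = (P·L^3) / (3·E·I).
Solve for I: I = (P·L^3) / (3·delta·E).
Convert to SI units:
  P = 41 kN = 41000 N
  E = 12 GPa = 1.2 × 10¹⁰ Pa
  delta = 2805 mm = 2.805 m
Substitute:
  I = (41000 × 4.5^3) / (3 × 2.805 × (1.2 × 10¹⁰))
  I = 3.7 × 10⁻⁵ m⁴
Final answer: I = 3.7 × 10⁻⁵ m⁴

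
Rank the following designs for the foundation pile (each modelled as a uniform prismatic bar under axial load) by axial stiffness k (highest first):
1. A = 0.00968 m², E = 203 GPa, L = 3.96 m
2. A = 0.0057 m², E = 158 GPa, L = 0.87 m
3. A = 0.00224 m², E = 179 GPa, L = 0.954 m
Model: a uniform prismatic bar under axial load, so k = (A·E) / L (SI units).
  Case 1: k = (0.00968 × (2.03 × 10¹¹)) / 3.96 = 4.962 × 10⁸ N/m = 496.2 MN/m
  Case 2: k = (0.0057 × (1.58 × 10¹¹)) / 0.87 = 1.035 × 10⁹ N/m = 1035 MN/m
  Case 3: k = (0.00224 × (1.79 × 10¹¹)) / 0.954 = 4.203 × 10⁸ N/m = 420.3 MN/m
Ordering: 1035 MN/m (case 2) > 496.2 MN/m (case 1) > 420.3 MN/m (case 3)
Final answer: 2, 1, 3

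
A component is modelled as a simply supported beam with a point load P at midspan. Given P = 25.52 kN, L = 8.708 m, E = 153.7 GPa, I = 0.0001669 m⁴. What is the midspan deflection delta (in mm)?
Model: a simply supported beam with a point load P at midspan, so delta = (P·L^3) / (48·E·I).
Convert to SI units:
  P = 25.52 kN = 25520 N
  E = 153.7 GPa = 1.537 × 10¹¹ Pa
Substitute:
  delta = (25520 × 8.708^3) / (48 × (1.537 × 10¹¹) × 0.0001669)
  delta = 0.01369 m
Convert: delta = 0.01369 m = 13.69 mm
Final answer: delta = 13.69 mm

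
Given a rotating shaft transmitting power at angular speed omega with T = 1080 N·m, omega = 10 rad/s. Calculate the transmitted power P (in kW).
Model: a rotating shaft transmitting power at angular speed omega, so P = T·omega.
Substitute:
  P = 1080 × 10
  P = 10800 W
Convert: P = 10800 W = 10.8 kW
Final answer: P = 10.8 kW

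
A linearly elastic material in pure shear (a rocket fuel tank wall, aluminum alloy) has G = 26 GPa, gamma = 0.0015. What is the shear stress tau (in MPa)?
Model: a linearly elastic material in pure shear, so tau = G·gamma.
Convert to SI units:
  G = 26 GPa = 2.6 × 10¹⁰ Pa
Substitute:
  tau = (2.6 × 10¹⁰) × 0.0015
  tau = 3.9 × 10⁷ Pa
Convert: tau = 3.9 × 10⁷ Pa = 39 MPa
Final answer: tau = 39 MPa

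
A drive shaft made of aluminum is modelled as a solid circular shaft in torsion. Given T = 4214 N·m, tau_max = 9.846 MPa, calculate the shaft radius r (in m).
Model: a solid circular shaft in torsion, so tau_max = (2·T) / (π·r^3).
Solve for r: r = ((2·T) / (π·tau_max))^(1/3).
Convert to SI units:
  tau_max = 9.846 MPa = 9.846 × 10⁶ Pa
Substitute:
  r = ((2 × 4214) / (π × (9.846 × 10⁶)))^(1/3)
  r = 0.06483 m
Final answer: r = 0.06483 m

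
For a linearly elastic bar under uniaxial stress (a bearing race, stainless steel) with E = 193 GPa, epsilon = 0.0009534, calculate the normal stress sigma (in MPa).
Model: a linearly elastic bar under uniaxial stress, so epsilon = sigma / E.
Solve for sigma: sigma = epsilon·E.
Convert to SI units:
  E = 193 GPa = 1.93 × 10¹¹ Pa
Substitute:
  sigma = 0.0009534 × (1.93 × 10¹¹)
  sigma = 1.84 × 10⁸ Pa
Convert: sigma = 1.84 × 10⁸ Pa = 184 MPa
Final answer: sigma = 184 MPa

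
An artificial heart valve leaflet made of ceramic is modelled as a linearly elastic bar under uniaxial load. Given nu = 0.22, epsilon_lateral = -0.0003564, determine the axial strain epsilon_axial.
Model: a linearly elastic bar under uniaxial load, so epsilon_lateral = -nu·epsilon_axial.
Solve for epsilon_axial: epsilon_axial = -epsilon_lateral / nu.
Substitute:
  epsilon_axial = -(-0.0003564) / 0.22
  epsilon_axial = 0.00162
Final answer: epsilon_axial = 0.00162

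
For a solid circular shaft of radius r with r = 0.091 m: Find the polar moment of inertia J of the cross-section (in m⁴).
Model: a solid circular shaft of radius r, so J = (π·r^4) / 2.
Substitute:
  J = (π × 0.091^4) / 2
  J = 0.0001077 m⁴
Final answer: J = 0.0001077 m⁴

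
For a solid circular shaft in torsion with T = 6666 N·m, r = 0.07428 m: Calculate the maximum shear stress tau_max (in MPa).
Model: a solid circular shaft in torsion, so tau_max = (2·T) / (π·r^3).
Substitute:
  tau_max = (2 × 6666) / (π × 0.07428^3)
  tau_max = 1.035 × 10⁷ Pa
Convert: tau_max = 1.035 × 10⁷ Pa = 10.35 MPa
Final answer: tau_max = 10.35 MPa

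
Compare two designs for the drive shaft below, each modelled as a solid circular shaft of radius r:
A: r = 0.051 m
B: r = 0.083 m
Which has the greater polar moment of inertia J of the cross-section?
Model: a solid circular shaft of radius r, so J = (π·r^4) / 2 (SI units).
  A: J = (π × 0.051^4) / 2 = 1.063 × 10⁻⁵ m⁴
  B: J = (π × 0.083^4) / 2 = 7.455 × 10⁻⁵ m⁴
7.455 × 10⁻⁵ m⁴ > 1.063 × 10⁻⁵ m⁴, so B is larger.
Final answer: B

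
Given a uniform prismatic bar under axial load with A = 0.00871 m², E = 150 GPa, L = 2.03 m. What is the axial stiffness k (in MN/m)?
Model: a uniform prismatic bar under axial load, so k = (A·E) / L.
Convert to SI units:
  E = 150 GPa = 1.5 × 10¹¹ Pa
Substitute:
  k = (0.00871 × (1.5 × 10¹¹)) / 2.03
  k = 6.436 × 10⁸ N/m
Convert: k = 6.436 × 10⁸ N/m = 643.6 MN/m
Final answer: k = 643.6 MN/m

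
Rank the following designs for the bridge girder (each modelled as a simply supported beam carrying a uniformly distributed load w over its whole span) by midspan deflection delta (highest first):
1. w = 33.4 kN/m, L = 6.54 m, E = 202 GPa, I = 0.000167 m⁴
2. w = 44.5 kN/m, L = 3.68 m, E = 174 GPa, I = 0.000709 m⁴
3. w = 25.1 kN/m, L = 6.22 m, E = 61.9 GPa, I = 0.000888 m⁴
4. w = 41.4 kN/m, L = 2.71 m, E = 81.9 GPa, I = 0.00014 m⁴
Model: a simply supported beam carrying a uniformly distributed load w over its whole span, so delta = (5·w·L^4) / (384·E·I) (SI units).
  Case 1: delta = (5 × 33400 × 6.54^4) / (384 × (2.02 × 10¹¹) × 0.000167) = 0.02358 m = 23.58 mm
  Case 2: delta = (5 × 44500 × 3.68^4) / (384 × (1.74 × 10¹¹) × 0.000709) = 0.0008614 m = 0.8614 mm
  Case 3: delta = (5 × 25100 × 6.22^4) / (384 × (6.19 × 10¹⁰) × 0.000888) = 0.0089 m = 8.9 mm
  Case 4: delta = (5 × 41400 × 2.71^4) / (384 × (8.19 × 10¹⁰) × 0.00014) = 0.002536 m = 2.536 mm
Ordering: 23.58 mm (case 1) > 8.9 mm (case 3) > 2.536 mm (case 4) > 0.8614 mm (case 2)
Final answer: 1, 3, 4, 2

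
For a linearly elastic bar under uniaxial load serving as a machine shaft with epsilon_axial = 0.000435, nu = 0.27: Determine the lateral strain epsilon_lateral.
Model: a linearly elastic bar under uniaxial load, so epsilon_lateral = -nu·epsilon_axial.
Substitute:
  epsilon_lateral = -(0.27 × 0.000435)
  epsilon_lateral = -0.0001175
Final answer: epsilon_lateral = -0.0001175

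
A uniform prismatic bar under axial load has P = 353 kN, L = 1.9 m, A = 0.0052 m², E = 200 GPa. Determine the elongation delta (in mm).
Model: a uniform prismatic bar under axial load, so delta = (P·L) / (A·E).
Convert to SI units:
  P = 353 kN = 353000 N
  E = 200 GPa = 2 × 10¹¹ Pa
Substitute:
  delta = (353000 × 1.9) / (0.0052 × (2 × 10¹¹))
  delta = 0.0006449 m
Convert: delta = 0.0006449 m = 0.6449 mm
Final answer: delta = 0.6449 mm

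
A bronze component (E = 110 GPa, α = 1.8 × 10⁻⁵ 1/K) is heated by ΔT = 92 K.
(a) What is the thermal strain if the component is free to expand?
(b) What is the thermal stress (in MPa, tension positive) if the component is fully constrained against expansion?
(a) Free thermal strain ε_th = α·ΔT = (1.8 × 10⁻⁵) × 92 = 0.001656
(b) Fully constrained, the expansion is suppressed, so σ = -E·α·ΔT. Convert E = 110 GPa = 1.1 × 10¹¹ Pa.
  σ = -(1.1 × 10¹¹) × (1.8 × 10⁻⁵) × 92 = -1.822 × 10⁸ Pa = -182.2 MPa (compressive)
Final answer: (a) ε_th = 0.001656, (b) σ = -182.2 MPa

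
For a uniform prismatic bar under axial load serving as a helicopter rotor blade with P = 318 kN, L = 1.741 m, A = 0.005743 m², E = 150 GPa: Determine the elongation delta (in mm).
Model: a uniform prismatic bar under axial load, so delta = (P·L) / (A·E).
Convert to SI units:
  P = 318 kN = 318000 N
  E = 150 GPa = 1.5 × 10¹¹ Pa
Substitute:
  delta = (318000 × 1.741) / (0.005743 × (1.5 × 10¹¹))
  delta = 0.0006427 m
Convert: delta = 0.0006427 m = 0.6427 mm
Final answer: delta = 0.6427 mm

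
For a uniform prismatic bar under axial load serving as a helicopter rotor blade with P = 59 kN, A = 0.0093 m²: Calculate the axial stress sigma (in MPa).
Model: a uniform prismatic bar under axial load, so sigma = P / A.
Convert to SI units:
  P = 59 kN = 59000 N
Substitute:
  sigma = 59000 / 0.0093
  sigma = 6.344 × 10⁶ Pa
Convert: sigma = 6.344 × 10⁶ Pa = 6.344 MPa
Final answer: sigma = 6.344 MPa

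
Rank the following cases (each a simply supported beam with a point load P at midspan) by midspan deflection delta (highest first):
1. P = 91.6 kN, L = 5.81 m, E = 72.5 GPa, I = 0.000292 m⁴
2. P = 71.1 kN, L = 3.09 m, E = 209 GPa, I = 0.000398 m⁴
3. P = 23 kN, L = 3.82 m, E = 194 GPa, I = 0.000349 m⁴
Model: a simply supported beam with a point load P at midspan, so delta = (P·L^3) / (48·E·I) (SI units).
  Case 1: delta = (91600 × 5.81^3) / (48 × (7.25 × 10¹⁰) × 0.000292) = 0.01768 m = 17.68 mm
  Case 2: delta = (71100 × 3.09^3) / (48 × (2.09 × 10¹¹) × 0.000398) = 0.0005254 m = 0.5254 mm
  Case 3: delta = (23000 × 3.82^3) / (48 × (1.94 × 10¹¹) × 0.000349) = 0.0003945 m = 0.3945 mm
Ordering: 17.68 mm (case 1) > 0.5254 mm (case 2) > 0.3945 mm (case 3)
Final answer: 1, 2, 3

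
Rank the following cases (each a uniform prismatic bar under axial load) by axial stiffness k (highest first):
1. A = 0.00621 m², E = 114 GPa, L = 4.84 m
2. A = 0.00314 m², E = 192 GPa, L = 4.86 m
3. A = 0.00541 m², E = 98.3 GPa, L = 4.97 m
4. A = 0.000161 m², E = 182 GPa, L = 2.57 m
Model: a uniform prismatic bar under axial load, so k = (A·E) / L (SI units).
  Case 1: k = (0.00621 × (1.14 × 10¹¹)) / 4.84 = 1.463 × 10⁸ N/m = 146.3 MN/m
  Case 2: k = (0.00314 × (1.92 × 10¹¹)) / 4.86 = 1.24 × 10⁸ N/m = 124 MN/m
  Case 3: k = (0.00541 × (9.83 × 10¹⁰)) / 4.97 = 1.07 × 10⁸ N/m = 107 MN/m
  Case 4: k = (0.000161 × (1.82 × 10¹¹)) / 2.57 = 1.14 × 10⁷ N/m = 11.4 MN/m
Ordering: 146.3 MN/m (case 1) > 124 MN/m (case 2) > 107 MN/m (case 3) > 11.4 MN/m (case 4)
Final answer: 1, 2, 3, 4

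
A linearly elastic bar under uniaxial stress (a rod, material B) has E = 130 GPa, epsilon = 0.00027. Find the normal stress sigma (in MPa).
Model: a linearly elastic bar under uniaxial stress, so sigma = E·epsilon.
Convert to SI units:
  E = 130 GPa = 1.3 × 10¹¹ Pa
Substitute:
  sigma = (1.3 × 10¹¹) × 0.00027
  sigma = 3.51 × 10⁷ Pa
Convert: sigma = 3.51 × 10⁷ Pa = 35.1 MPa
Final answer: sigma = 35.1 MPa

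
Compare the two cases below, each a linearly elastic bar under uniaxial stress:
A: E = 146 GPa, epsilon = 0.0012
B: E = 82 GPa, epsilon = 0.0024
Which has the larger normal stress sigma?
Model: a linearly elastic bar under uniaxial stress, so sigma = E·epsilon (SI units).
  A: sigma = (1.46 × 10¹¹) × 0.0012 = 1.752 × 10⁸ Pa = 175.2 MPa
  B: sigma = (8.2 × 10¹⁰) × 0.0024 = 1.968 × 10⁸ Pa = 196.8 MPa
196.8 MPa > 175.2 MPa, so B is larger.
Final answer: B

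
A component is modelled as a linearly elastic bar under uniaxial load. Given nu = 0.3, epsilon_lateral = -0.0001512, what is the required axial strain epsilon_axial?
Model: a linearly elastic bar under uniaxial load, so epsilon_lateral = -nu·epsilon_axial.
Solve for epsilon_axial: epsilon_axial = -epsilon_lateral / nu.
Substitute:
  epsilon_axial = -(-0.0001512) / 0.3
  epsilon_axial = 0.000504
Final answer: epsilon_axial = 0.000504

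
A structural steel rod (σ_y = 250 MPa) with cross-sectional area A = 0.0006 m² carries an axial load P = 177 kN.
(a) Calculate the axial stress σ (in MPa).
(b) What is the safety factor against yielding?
(a) Axial stress σ = P/A. Convert P = 177 kN = 177000 N.
  σ = 177000 / 0.0006 = 2.95 × 10⁸ Pa = 295 MPa
(b) Safety factor SF = σ_y/σ = 250 / 295 = 0.8475
Final answer: (a) σ = 295 MPa, (b) SF = 0.8475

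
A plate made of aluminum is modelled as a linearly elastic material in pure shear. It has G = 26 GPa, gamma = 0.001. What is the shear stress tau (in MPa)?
Model: a linearly elastic material in pure shear, so tau = G·gamma.
Convert to SI units:
  G = 26 GPa = 2.6 × 10¹⁰ Pa
Substitute:
  tau = (2.6 × 10¹⁰) × 0.001
  tau = 2.6 × 10⁷ Pa
Convert: tau = 2.6 × 10⁷ Pa = 26 MPa
Final answer: tau = 26 MPa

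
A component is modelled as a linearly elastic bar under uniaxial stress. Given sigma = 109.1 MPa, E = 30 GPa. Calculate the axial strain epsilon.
Model: a linearly elastic bar under uniaxial stress, so epsilon = sigma / E.
Convert to SI units:
  sigma = 109.1 MPa = 1.091 × 10⁸ Pa
  E = 30 GPa = 3 × 10¹⁰ Pa
Substitute:
  epsilon = (1.091 × 10⁸) / (3 × 10¹⁰)
  epsilon = 0.003637
Final answer: epsilon = 0.003637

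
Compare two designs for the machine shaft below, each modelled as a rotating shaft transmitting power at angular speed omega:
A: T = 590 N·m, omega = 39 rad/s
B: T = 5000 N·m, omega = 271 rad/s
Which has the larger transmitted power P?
Model: a rotating shaft transmitting power at angular speed omega, so P = T·omega (SI units).
  A: P = 590 × 39 = 23010 W = 23.01 kW
  B: P = 5000 × 271 = 1.355 × 10⁶ W = 1355 kW
1355 kW > 23.01 kW, so B is larger.
Final answer: B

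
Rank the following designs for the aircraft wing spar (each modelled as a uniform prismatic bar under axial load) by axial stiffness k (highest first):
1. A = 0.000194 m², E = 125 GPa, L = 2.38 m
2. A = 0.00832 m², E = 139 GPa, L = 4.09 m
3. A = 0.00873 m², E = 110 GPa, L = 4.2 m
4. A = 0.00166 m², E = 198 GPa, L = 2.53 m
Model: a uniform prismatic bar under axial load, so k = (A·E) / L (SI units).
  Case 1: k = (0.000194 × (1.25 × 10¹¹)) / 2.38 = 1.019 × 10⁷ N/m = 10.19 MN/m
  Case 2: k = (0.00832 × (1.39 × 10¹¹)) / 4.09 = 2.828 × 10⁸ N/m = 282.8 MN/m
  Case 3: k = (0.00873 × (1.1 × 10¹¹)) / 4.2 = 2.286 × 10⁸ N/m = 228.6 MN/m
  Case 4: k = (0.00166 × (1.98 × 10¹¹)) / 2.53 = 1.299 × 10⁸ N/m = 129.9 MN/m
Ordering: 282.8 MN/m (case 2) > 228.6 MN/m (case 3) > 129.9 MN/m (case 4) > 10.19 MN/m (case 1)
Final answer: 2, 3, 4, 1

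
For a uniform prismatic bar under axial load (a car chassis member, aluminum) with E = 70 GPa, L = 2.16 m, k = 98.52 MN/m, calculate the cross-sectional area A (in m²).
Model: a uniform prismatic bar under axial load, so k = (A·E) / L.
Solve for A: A = (k·L) / E.
Convert to SI units:
  E = 70 GPa = 7 × 10¹⁰ Pa
  k = 98.52 MN/m = 9.852 × 10⁷ N/m
Substitute:
  A = ((9.852 × 10⁷) × 2.16) / (7 × 10¹⁰)
  A = 0.00304 m²
Final answer: A = 0.00304 m²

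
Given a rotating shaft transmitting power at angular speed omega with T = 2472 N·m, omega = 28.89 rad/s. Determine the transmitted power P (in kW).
Model: a rotating shaft transmitting power at angular speed omega, so P = T·omega.
Substitute:
  P = 2472 × 28.89
  P = 71420 W
Convert: P = 71420 W = 71.42 kW
Final answer: P = 71.42 kW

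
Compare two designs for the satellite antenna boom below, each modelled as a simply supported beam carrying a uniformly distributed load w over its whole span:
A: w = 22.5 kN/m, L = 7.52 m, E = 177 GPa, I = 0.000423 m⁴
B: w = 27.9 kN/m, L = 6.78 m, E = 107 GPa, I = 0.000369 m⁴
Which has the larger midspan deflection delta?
Model: a simply supported beam carrying a uniformly distributed load w over its whole span, so delta = (5·w·L^4) / (384·E·I) (SI units).
  A: delta = (5 × 22500 × 7.52^4) / (384 × (1.77 × 10¹¹) × 0.000423) = 0.01251 m = 12.51 mm
  B: delta = (5 × 27900 × 6.78^4) / (384 × (1.07 × 10¹¹) × 0.000369) = 0.01944 m = 19.44 mm
19.44 mm > 12.51 mm, so B is larger.
Final answer: B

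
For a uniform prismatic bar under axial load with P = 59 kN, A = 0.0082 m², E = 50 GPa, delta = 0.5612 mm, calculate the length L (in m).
Model: a uniform prismatic bar under axial load, so delta = (P·L) / (A·E).
Solve for L: L = (delta·A·E) / P.
Convert to SI units:
  P = 59 kN = 59000 N
  E = 50 GPa = 5 × 10¹⁰ Pa
  delta = 0.5612 mm = 0.0005612 m
Substitute:
  L = (0.0005612 × 0.0082 × (5 × 10¹⁰)) / 59000
  L = 3.9 m
Final answer: L = 3.9 m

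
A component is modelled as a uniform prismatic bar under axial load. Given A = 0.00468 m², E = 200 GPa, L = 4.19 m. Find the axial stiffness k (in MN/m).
Model: a uniform prismatic bar under axial load, so k = (A·E) / L.
Convert to SI units:
  E = 200 GPa = 2 × 10¹¹ Pa
Substitute:
  k = (0.00468 × (2 × 10¹¹)) / 4.19
  k = 2.234 × 10⁸ N/m
Convert: k = 2.234 × 10⁸ N/m = 223.4 MN/m
Final answer: k = 223.4 MN/m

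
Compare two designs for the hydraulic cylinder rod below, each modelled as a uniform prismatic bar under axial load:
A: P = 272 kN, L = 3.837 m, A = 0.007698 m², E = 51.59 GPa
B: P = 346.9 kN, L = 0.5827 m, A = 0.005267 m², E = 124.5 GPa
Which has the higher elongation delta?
Model: a uniform prismatic bar under axial load, so delta = (P·L) / (A·E) (SI units).
  A: delta = (272000 × 3.837) / (0.007698 × (5.159 × 10¹⁰)) = 0.002628 m = 2.628 mm
  B: delta = (346900 × 0.5827) / (0.005267 × (1.245 × 10¹¹)) = 0.0003083 m = 0.3083 mm
2.628 mm > 0.3083 mm, so A is larger.
Final answer: A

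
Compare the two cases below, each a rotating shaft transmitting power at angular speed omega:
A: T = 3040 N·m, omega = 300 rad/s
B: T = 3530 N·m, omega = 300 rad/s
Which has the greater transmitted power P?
Model: a rotating shaft transmitting power at angular speed omega, so P = T·omega (SI units).
  A: P = 3040 × 300 = 912000 W = 912 kW
  B: P = 3530 × 300 = 1.059 × 10⁶ W = 1059 kW
1059 kW > 912 kW, so B is larger.
Final answer: B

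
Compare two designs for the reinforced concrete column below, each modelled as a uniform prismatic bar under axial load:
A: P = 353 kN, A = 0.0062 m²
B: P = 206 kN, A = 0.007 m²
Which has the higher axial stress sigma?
Model: a uniform prismatic bar under axial load, so sigma = P / A (SI units).
  A: sigma = 353000 / 0.0062 = 5.694 × 10⁷ Pa = 56.94 MPa
  B: sigma = 206000 / 0.007 = 2.943 × 10⁷ Pa = 29.43 MPa
56.94 MPa > 29.43 MPa, so A is larger.
Final answer: A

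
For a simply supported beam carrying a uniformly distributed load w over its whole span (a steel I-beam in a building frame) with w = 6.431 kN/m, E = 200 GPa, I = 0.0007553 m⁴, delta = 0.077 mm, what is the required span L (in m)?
Model: a simply supported beam carrying a uniformly distributed load w over its whole span, so delta = (5·w·L^4) / (384·E·I).
Solve for L: L = ((384·delta·E·I) / (5·w))^(1/4).
Convert to SI units:
  w = 6.431 kN/m = 6431 N/m
  E = 200 GPa = 2 × 10¹¹ Pa
  delta = 0.077 mm = 7.7 × 10⁻⁵ m
Substitute:
  L = ((384 × (7.7 × 10⁻⁵) × (2 × 10¹¹) × 0.0007553) / (5 × 6431))^(1/4)
  L = 3.433 m
Final answer: L = 3.433 m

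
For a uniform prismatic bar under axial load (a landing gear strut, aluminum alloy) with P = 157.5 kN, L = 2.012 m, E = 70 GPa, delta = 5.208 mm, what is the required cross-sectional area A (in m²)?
Model: a uniform prismatic bar under axial load, so delta = (P·L) / (A·E).
Solve for A: A = (P·L) / (delta·E).
Convert to SI units:
  P = 157.5 kN = 157500 N
  E = 70 GPa = 7 × 10¹⁰ Pa
  delta = 5.208 mm = 0.005208 m
Substitute:
  A = (157500 × 2.012) / (0.005208 × (7 × 10¹⁰))
  A = 0.0008692 m²
Final answer: A = 0.0008692 m²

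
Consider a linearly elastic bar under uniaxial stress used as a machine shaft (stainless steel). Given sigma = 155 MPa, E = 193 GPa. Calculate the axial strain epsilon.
Model: a linearly elastic bar under uniaxial stress, so epsilon = sigma / E.
Convert to SI units:
  sigma = 155 MPa = 1.55 × 10⁸ Pa
  E = 193 GPa = 1.93 × 10¹¹ Pa
Substitute:
  epsilon = (1.55 × 10⁸) / (1.93 × 10¹¹)
  epsilon = 0.0008031
Final answer: epsilon = 0.0008031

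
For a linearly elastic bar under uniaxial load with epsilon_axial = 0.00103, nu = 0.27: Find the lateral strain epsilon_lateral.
Model: a linearly elastic bar under uniaxial load, so epsilon_lateral = -nu·epsilon_axial.
Substitute:
  epsilon_lateral = -(0.27 × 0.00103)
  epsilon_lateral = -0.0002781
Final answer: epsilon_lateral = -0.0002781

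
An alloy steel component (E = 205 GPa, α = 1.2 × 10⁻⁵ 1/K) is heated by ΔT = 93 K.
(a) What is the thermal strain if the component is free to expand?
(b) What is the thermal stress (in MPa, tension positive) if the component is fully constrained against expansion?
(a) Free thermal strain ε_th = α·ΔT = (1.2 × 10⁻⁵) × 93 = 0.001116
(b) Fully constrained, the expansion is suppressed, so σ = -E·α·ΔT. Convert E = 205 GPa = 2.05 × 10¹¹ Pa.
  σ = -(2.05 × 10¹¹) × (1.2 × 10⁻⁵) × 93 = -2.288 × 10⁸ Pa = -228.8 MPa (compressive)
Final answer: (a) ε_th = 0.001116, (b) σ = -228.8 MPa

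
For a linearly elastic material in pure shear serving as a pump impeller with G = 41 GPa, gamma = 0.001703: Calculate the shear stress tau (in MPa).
Model: a linearly elastic material in pure shear, so tau = G·gamma.
Convert to SI units:
  G = 41 GPa = 4.1 × 10¹⁰ Pa
Substitute:
  tau = (4.1 × 10¹⁰) × 0.001703
  tau = 6.982 × 10⁷ Pa
Convert: tau = 6.982 × 10⁷ Pa = 69.82 MPa
Final answer: tau = 69.82 MPa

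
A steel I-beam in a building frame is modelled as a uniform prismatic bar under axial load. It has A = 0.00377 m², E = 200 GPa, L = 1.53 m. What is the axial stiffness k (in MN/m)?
Model: a uniform prismatic bar under axial load, so k = (A·E) / L.
Convert to SI units:
  E = 200 GPa = 2 × 10¹¹ Pa
Substitute:
  k = (0.00377 × (2 × 10¹¹)) / 1.53
  k = 4.928 × 10⁸ N/m
Convert: k = 4.928 × 10⁸ N/m = 492.8 MN/m
Final answer: k = 492.8 MN/m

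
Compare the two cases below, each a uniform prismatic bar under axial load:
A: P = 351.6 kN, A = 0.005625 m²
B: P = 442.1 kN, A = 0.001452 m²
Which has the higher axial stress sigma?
Model: a uniform prismatic bar under axial load, so sigma = P / A (SI units).
  A: sigma = 351600 / 0.005625 = 6.251 × 10⁷ Pa = 62.51 MPa
  B: sigma = 442100 / 0.001452 = 3.045 × 10⁸ Pa = 304.5 MPa
304.5 MPa > 62.51 MPa, so B is larger.
Final answer: B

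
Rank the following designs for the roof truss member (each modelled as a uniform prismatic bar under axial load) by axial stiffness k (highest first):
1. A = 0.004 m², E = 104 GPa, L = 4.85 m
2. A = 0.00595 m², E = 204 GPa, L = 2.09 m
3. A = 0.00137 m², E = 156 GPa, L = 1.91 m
Model: a uniform prismatic bar under axial load, so k = (A·E) / L (SI units).
  Case 1: k = (0.004 × (1.04 × 10¹¹)) / 4.85 = 8.577 × 10⁷ N/m = 85.77 MN/m
  Case 2: k = (0.00595 × (2.04 × 10¹¹)) / 2.09 = 5.808 × 10⁸ N/m = 580.8 MN/m
  Case 3: k = (0.00137 × (1.56 × 10¹¹)) / 1.91 = 1.119 × 10⁸ N/m = 111.9 MN/m
Ordering: 580.8 MN/m (case 2) > 111.9 MN/m (case 3) > 85.77 MN/m (case 1)
Final answer: 2, 3, 1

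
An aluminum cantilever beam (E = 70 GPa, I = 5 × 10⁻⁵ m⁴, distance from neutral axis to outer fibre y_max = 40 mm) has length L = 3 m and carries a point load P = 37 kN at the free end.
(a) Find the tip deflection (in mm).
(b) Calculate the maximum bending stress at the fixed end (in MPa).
(a) Tip deflection of a cantilever with an end point load: δ = P·L^3 / (3·E·I). Convert P = 37 kN = 37000 N, E = 70 GPa = 7 × 10¹⁰ Pa.
  δ = (37000 × 3^3) / (3 × (7 × 10¹⁰) × (5 × 10⁻⁵)) = 0.09514 m = 95.14 mm
(b) Maximum bending moment at the fixed end: M = P·L = 37000 × 3 = 111000 N·m. Convert y_max = 40 mm = 0.04 m.
  σ = M·y_max / I = (111000 × 0.04) / (5 × 10⁻⁵) = 8.88 × 10⁷ Pa = 88.8 MPa
Final answer: (a) δ = 95.14 mm, (b) σ = 88.8 MPa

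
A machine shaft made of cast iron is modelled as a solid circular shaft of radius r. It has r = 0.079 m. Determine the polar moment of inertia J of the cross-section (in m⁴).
Model: a solid circular shaft of radius r, so J = (π·r^4) / 2.
Substitute:
  J = (π × 0.079^4) / 2
  J = 6.118 × 10⁻⁵ m⁴
Final answer: J = 6.118 × 10⁻⁵ m⁴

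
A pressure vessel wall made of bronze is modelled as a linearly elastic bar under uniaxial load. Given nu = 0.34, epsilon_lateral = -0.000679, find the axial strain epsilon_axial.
Model: a linearly elastic bar under uniaxial load, so epsilon_lateral = -nu·epsilon_axial.
Solve for epsilon_axial: epsilon_axial = -epsilon_lateral / nu.
Substitute:
  epsilon_axial = -(-0.000679) / 0.34
  epsilon_axial = 0.001997
Final answer: epsilon_axial = 0.001997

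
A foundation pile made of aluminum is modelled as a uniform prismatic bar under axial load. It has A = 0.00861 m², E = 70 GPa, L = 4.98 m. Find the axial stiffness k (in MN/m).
Model: a uniform prismatic bar under axial load, so k = (A·E) / L.
Convert to SI units:
  E = 70 GPa = 7 × 10¹⁰ Pa
Substitute:
  k = (0.00861 × (7 × 10¹⁰)) / 4.98
  k = 1.21 × 10⁸ N/m
Convert: k = 1.21 × 10⁸ N/m = 121 MN/m
Final answer: k = 121 MN/m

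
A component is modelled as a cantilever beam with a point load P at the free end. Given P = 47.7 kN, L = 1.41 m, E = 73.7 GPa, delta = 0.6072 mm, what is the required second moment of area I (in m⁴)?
Model: a cantilever beam with a point load P at the free end, so delta = (P·L^3) / (3·E·I).
Solve for I: I = (P·L^3) / (3·delta·E).
Convert to SI units:
  P = 47.7 kN = 47700 N
  E = 73.7 GPa = 7.37 × 10¹⁰ Pa
  delta = 0.6072 mm = 0.0006072 m
Substitute:
  I = (47700 × 1.41^3) / (3 × 0.0006072 × (7.37 × 10¹⁰))
  I = 0.000996 m⁴
Final answer: I = 0.000996 m⁴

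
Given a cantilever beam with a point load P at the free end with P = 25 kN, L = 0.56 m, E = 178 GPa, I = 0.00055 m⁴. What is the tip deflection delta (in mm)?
Model: a cantilever beam with a point load P at the free end, so delta = (P·L^3) / (3·E·I).
Convert to SI units:
  P = 25 kN = 25000 N
  E = 178 GPa = 1.78 × 10¹¹ Pa
Substitute:
  delta = (25000 × 0.56^3) / (3 × (1.78 × 10¹¹) × 0.00055)
  delta = 1.495 × 10⁻⁵ m
Convert: delta = 1.495 × 10⁻⁵ m = 0.01495 mm
Final answer: delta = 0.01495 mm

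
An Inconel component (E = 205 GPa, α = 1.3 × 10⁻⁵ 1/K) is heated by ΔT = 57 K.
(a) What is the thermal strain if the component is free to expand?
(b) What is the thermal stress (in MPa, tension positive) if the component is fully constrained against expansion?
(a) Free thermal strain ε_th = α·ΔT = (1.3 × 10⁻⁵) × 57 = 0.000741
(b) Fully constrained, the expansion is suppressed, so σ = -E·α·ΔT. Convert E = 205 GPa = 2.05 × 10¹¹ Pa.
  σ = -(2.05 × 10¹¹) × (1.3 × 10⁻⁵) × 57 = -1.519 × 10⁸ Pa = -151.9 MPa (compressive)
Final answer: (a) ε_th = 0.000741, (b) σ = -151.9 MPa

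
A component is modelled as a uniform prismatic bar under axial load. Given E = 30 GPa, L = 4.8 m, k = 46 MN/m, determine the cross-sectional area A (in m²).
Model: a uniform prismatic bar under axial load, so k = (A·E) / L.
Solve for A: A = (k·L) / E.
Convert to SI units:
  E = 30 GPa = 3 × 10¹⁰ Pa
  k = 46 MN/m = 4.6 × 10⁷ N/m
Substitute:
  A = ((4.6 × 10⁷) × 4.8) / (3 × 10¹⁰)
  A = 0.00736 m²
Final answer: A = 0.00736 m²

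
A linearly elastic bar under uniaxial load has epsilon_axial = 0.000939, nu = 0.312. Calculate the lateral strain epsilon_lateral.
Model: a linearly elastic bar under uniaxial load, so epsilon_lateral = -nu·epsilon_axial.
Substitute:
  epsilon_lateral = -(0.312 × 0.000939)
  epsilon_lateral = -0.000293
Final answer: epsilon_lateral = -0.000293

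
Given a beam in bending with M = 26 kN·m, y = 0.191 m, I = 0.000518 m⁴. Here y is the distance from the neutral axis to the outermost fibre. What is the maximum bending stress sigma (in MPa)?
Model: a beam in bending, so sigma = (M·y) / I.
Convert to SI units:
  M = 26 kN·m = 26000 N·m
Substitute:
  sigma = (26000 × 0.191) / 0.000518
  sigma = 9.587 × 10⁶ Pa
Convert: sigma = 9.587 × 10⁶ Pa = 9.587 MPa
Final answer: sigma = 9.587 MPa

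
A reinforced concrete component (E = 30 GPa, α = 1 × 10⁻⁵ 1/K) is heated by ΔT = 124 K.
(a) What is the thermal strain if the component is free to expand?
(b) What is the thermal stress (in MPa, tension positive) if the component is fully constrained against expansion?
(a) Free thermal strain ε_th = α·ΔT = (1 × 10⁻⁵) × 124 = 0.00124
(b) Fully constrained, the expansion is suppressed, so σ = -E·α·ΔT. Convert E = 30 GPa = 3 × 10¹⁰ Pa.
  σ = -(3 × 10¹⁰) × (1 × 10⁻⁵) × 124 = -3.72 × 10⁷ Pa = -37.2 MPa (compressive)
Final answer: (a) ε_th = 0.00124, (b) σ = -37.2 MPa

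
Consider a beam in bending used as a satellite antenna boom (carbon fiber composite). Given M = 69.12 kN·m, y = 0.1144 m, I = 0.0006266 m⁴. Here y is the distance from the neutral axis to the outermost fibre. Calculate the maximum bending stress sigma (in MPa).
Model: a beam in bending, so sigma = (M·y) / I.
Convert to SI units:
  M = 69.12 kN·m = 69120 N·m
Substitute:
  sigma = (69120 × 0.1144) / 0.0006266
  sigma = 1.262 × 10⁷ Pa
Convert: sigma = 1.262 × 10⁷ Pa = 12.62 MPa
Final answer: sigma = 12.62 MPa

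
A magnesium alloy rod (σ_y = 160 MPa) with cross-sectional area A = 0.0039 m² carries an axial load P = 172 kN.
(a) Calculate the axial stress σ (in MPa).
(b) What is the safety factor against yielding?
(a) Axial stress σ = P/A. Convert P = 172 kN = 172000 N.
  σ = 172000 / 0.0039 = 4.41 × 10⁷ Pa = 44.1 MPa
(b) Safety factor SF = σ_y/σ = 160 / 44.1 = 3.628
Final answer: (a) σ = 44.1 MPa, (b) SF = 3.628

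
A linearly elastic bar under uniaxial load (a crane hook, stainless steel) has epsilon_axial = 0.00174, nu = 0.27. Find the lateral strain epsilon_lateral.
Model: a linearly elastic bar under uniaxial load, so epsilon_lateral = -nu·epsilon_axial.
Substitute:
  epsilon_lateral = -(0.27 × 0.00174)
  epsilon_lateral = -0.0004698
Final answer: epsilon_lateral = -0.0004698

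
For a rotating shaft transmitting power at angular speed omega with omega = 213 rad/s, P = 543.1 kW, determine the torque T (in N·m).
Model: a rotating shaft transmitting power at angular speed omega, so P = T·omega.
Solve for T: T = P / omega.
Convert to SI units:
  P = 543.1 kW = 543100 W
Substitute:
  T = 543100 / 213
  T = 2550 N·m
Final answer: T = 2550 N·m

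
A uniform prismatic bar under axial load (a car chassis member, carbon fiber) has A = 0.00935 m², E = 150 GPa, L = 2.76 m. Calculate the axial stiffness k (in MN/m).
Model: a uniform prismatic bar under axial load, so k = (A·E) / L.
Convert to SI units:
  E = 150 GPa = 1.5 × 10¹¹ Pa
Substitute:
  k = (0.00935 × (1.5 × 10¹¹)) / 2.76
  k = 5.082 × 10⁸ N/m
Convert: k = 5.082 × 10⁸ N/m = 508.2 MN/m
Final answer: k = 508.2 MN/m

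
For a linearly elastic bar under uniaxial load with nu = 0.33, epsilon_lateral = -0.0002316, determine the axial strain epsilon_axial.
Model: a linearly elastic bar under uniaxial load, so epsilon_lateral = -nu·epsilon_axial.
Solve for epsilon_axial: epsilon_axial = -epsilon_lateral / nu.
Substitute:
  epsilon_axial = -(-0.0002316) / 0.33
  epsilon_axial = 0.0007018
Final answer: epsilon_axial = 0.0007018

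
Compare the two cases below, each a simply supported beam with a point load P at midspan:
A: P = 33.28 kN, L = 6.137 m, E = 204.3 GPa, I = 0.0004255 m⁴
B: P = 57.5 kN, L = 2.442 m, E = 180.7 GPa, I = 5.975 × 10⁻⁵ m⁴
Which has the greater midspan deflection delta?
Model: a simply supported beam with a point load P at midspan, so delta = (P·L^3) / (48·E·I) (SI units).
  A: delta = (33280 × 6.137^3) / (48 × (2.043 × 10¹¹) × 0.0004255) = 0.001843 m = 1.843 mm
  B: delta = (57500 × 2.442^3) / (48 × (1.807 × 10¹¹) × (5.975 × 10⁻⁵)) = 0.001616 m = 1.616 mm
1.843 mm > 1.616 mm, so A is larger.
Final answer: A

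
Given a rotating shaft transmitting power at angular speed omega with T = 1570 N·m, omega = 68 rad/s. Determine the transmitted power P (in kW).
Model: a rotating shaft transmitting power at angular speed omega, so P = T·omega.
Substitute:
  P = 1570 × 68
  P = 106800 W
Convert: P = 106800 W = 106.8 kW
Final answer: P = 106.8 kW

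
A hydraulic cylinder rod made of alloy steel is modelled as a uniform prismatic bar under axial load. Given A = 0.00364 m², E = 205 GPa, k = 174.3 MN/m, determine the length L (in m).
Model: a uniform prismatic bar under axial load, so k = (A·E) / L.
Solve for L: L = (A·E) / k.
Convert to SI units:
  E = 205 GPa = 2.05 × 10¹¹ Pa
  k = 174.3 MN/m = 1.743 × 10⁸ N/m
Substitute:
  L = (0.00364 × (2.05 × 10¹¹)) / (1.743 × 10⁸)
  L = 4.281 m
Final answer: L = 4.281 m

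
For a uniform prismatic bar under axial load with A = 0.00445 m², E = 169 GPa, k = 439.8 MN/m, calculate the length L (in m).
Model: a uniform prismatic bar under axial load, so k = (A·E) / L.
Solve for L: L = (A·E) / k.
Convert to SI units:
  E = 169 GPa = 1.69 × 10¹¹ Pa
  k = 439.8 MN/m = 4.398 × 10⁸ N/m
Substitute:
  L = (0.00445 × (1.69 × 10¹¹)) / (4.398 × 10⁸)
  L = 1.71 m
Final answer: L = 1.71 m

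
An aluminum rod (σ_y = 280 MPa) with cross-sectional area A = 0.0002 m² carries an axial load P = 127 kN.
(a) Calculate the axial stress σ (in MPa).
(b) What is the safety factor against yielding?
(a) Axial stress σ = P/A. Convert P = 127 kN = 127000 N.
  σ = 127000 / 0.0002 = 6.35 × 10⁸ Pa = 635 MPa
(b) Safety factor SF = σ_y/σ = 280 / 635 = 0.4409
Final answer: (a) σ = 635 MPa, (b) SF = 0.4409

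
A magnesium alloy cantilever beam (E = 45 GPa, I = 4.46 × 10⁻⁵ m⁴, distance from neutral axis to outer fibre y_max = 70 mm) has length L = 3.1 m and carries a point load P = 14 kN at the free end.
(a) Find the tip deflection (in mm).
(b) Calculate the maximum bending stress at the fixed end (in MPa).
(a) Tip deflection of a cantilever with an end point load: δ = P·L^3 / (3·E·I). Convert P = 14 kN = 14000 N, E = 45 GPa = 4.5 × 10¹⁰ Pa.
  δ = (14000 × 3.1^3) / (3 × (4.5 × 10¹⁰) × (4.46 × 10⁻⁵)) = 0.06927 m = 69.27 mm
(b) Maximum bending moment at the fixed end: M = P·L = 14000 × 3.1 = 43400 N·m. Convert y_max = 70 mm = 0.07 m.
  σ = M·y_max / I = (43400 × 0.07) / (4.46 × 10⁻⁵) = 6.812 × 10⁷ Pa = 68.12 MPa
Final answer: (a) δ = 69.27 mm, (b) σ = 68.12 MPa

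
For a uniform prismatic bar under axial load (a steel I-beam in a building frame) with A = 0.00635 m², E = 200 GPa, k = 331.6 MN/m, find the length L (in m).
Model: a uniform prismatic bar under axial load, so k = (A·E) / L.
Solve for L: L = (A·E) / k.
Convert to SI units:
  E = 200 GPa = 2 × 10¹¹ Pa
  k = 331.6 MN/m = 3.316 × 10⁸ N/m
Substitute:
  L = (0.00635 × (2 × 10¹¹)) / (3.316 × 10⁸)
  L = 3.83 m
Final answer: L = 3.83 m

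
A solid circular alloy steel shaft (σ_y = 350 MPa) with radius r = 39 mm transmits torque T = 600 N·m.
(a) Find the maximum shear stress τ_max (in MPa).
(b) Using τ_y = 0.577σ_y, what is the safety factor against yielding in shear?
(a) For a solid circular shaft, τ_max = T·r/J with J = π·r^4/2, i.e. τ_max = 2·T / (π·r^3). Convert r = 39 mm = 0.039 m.
  τ_max = (2 × 600) / (π × 0.039^3) = 6.439 × 10⁶ Pa = 6.439 MPa
(b) τ_y = 0.577 × 350 = 201.95 MPa
  SF = τ_y/τ_max = 201.95 / 6.439 = 31.36
Final answer: (a) τ_max = 6.439 MPa, (b) SF = 31.36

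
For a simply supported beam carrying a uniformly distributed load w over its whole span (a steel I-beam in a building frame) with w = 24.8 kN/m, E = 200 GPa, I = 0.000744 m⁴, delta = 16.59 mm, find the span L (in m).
Model: a simply supported beam carrying a uniformly distributed load w over its whole span, so delta = (5·w·L^4) / (384·E·I).
Solve for L: L = ((384·delta·E·I) / (5·w))^(1/4).
Convert to SI units:
  w = 24.8 kN/m = 24800 N/m
  E = 200 GPa = 2 × 10¹¹ Pa
  delta = 16.59 mm = 0.01659 m
Substitute:
  L = ((384 × 0.01659 × (2 × 10¹¹) × 0.000744) / (5 × 24800))^(1/4)
  L = 9.351 m
Final answer: L = 9.351 m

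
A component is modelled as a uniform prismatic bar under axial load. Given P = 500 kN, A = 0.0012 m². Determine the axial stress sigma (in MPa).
Model: a uniform prismatic bar under axial load, so sigma = P / A.
Convert to SI units:
  P = 500 kN = 500000 N
Substitute:
  sigma = 500000 / 0.0012
  sigma = 4.167 × 10⁸ Pa
Convert: sigma = 4.167 × 10⁸ Pa = 416.7 MPa
Final answer: sigma = 416.7 MPa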